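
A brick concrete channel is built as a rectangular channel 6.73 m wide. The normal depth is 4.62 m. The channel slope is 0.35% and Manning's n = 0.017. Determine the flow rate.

Flow area A = b·y = 6.73 × 4.62 = 31.09 m². Wetted perimeter P = b + 2y = 6.73 + 2×4.62 = 15.97 m.
Hydraulic radius R = A/P = 31.09/15.97 = 1.947 m.
Manning's equation: Q = (1/n) A R^(2/3) S^(1/2) = (1/0.017) × 31.09 × 1.947^(2/3) × 0.0035^(1/2) = 169 m³/s.

Q = 169 m³/s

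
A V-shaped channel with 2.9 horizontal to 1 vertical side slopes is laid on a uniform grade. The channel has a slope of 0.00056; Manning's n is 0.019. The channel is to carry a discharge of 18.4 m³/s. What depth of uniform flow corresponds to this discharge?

y_n = 2.22 m

Manning's equation rearranged: A R^(2/3) = nQ / (1·√S) = 0.019 × 18.4 / (√0.00056) = 14.77.
Try y = 1.63 m: A R^(2/3) = 6.476 — low.
Try y = 2.61 m: A R^(2/3) = 22.72 — high.
Try y = 2.22 m: A R^(2/3) = 14.76 — close enough.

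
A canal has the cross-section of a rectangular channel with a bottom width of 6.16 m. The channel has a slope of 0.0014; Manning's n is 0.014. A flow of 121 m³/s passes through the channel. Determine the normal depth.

y_n = 4.83 m

Manning's equation rearranged: A R^(2/3) = nQ / (1·√S) = 0.014 × 121 / (√0.0014) = 45.27.
Try y = 3.56 m: A R^(2/3) = 30.64 — low.
Try y = 4.83 m: A R^(2/3) = 45.33 — matches.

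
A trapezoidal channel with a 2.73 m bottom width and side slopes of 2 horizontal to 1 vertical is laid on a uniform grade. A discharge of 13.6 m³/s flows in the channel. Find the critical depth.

At critical depth, Q² T / (g A³) = 1, i.e. A³/T = Q²/g = 13.6²/9.81 = 18.85.
Trying y = 0.745 m: A³/T = 5.442 — too small.
Trying y = 1.24 m: A³/T = 35.06 — too large.
Trying y = 1.05 m: A³/T = 18.82 — close enough.

y_c = 1.05 m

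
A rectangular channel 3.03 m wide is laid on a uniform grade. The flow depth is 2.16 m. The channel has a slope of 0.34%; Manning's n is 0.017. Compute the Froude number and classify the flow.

subcritical

Flow area A = b·y = 3.03 × 2.16 = 6.545 m². Wetted perimeter P = b + 2y = 3.03 + 2×2.16 = 7.35 m.
Hydraulic radius R = A/P = 6.545/7.35 = 0.8904 m.
V = (1/n) R^(2/3) √S = (1/0.017) × 0.8904^(2/3) × √0.0034 = 3.175 m/s. Hydraulic depth D_h = A/T = 6.545/3.03 = 2.16 m.
Froude number Fr = V/√(g·D_h) = 3.175/√(9.81×2.16) = 0.69, which is less than 1, so the flow is subcritical.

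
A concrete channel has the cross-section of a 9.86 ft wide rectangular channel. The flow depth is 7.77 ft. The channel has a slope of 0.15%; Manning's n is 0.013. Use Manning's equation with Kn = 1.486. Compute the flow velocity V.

V = 9.24 ft/s

Flow area A = b·y = 9.86 × 7.77 = 76.61 ft². Wetted perimeter P = b + 2y = 9.86 + 2×7.77 = 25.4 ft.
Hydraulic radius R = A/P = 76.61/25.4 = 3.016 ft.
From Manning's equation, V = (1.486/n) R^(2/3) S^(1/2) = (1.486/0.013) × 3.016^(2/3) × 0.0015^(1/2) = 9.24 ft/s.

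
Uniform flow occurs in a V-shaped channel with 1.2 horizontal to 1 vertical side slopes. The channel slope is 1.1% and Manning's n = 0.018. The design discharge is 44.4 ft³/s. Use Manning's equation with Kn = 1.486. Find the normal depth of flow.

Manning's equation rearranged: A R^(2/3) = nQ / (1.486·√S) = 0.018 × 44.4 / (1.486 × √0.011) = 5.128.
At y = 2.55 ft: A R^(2/3) = 7.696 — over.
At y = 1.93 ft: A R^(2/3) = 3.661 — short.
At y = 2.19 ft: A R^(2/3) = 5.129 — ≈ 5.128.

y_n = 2.19 ft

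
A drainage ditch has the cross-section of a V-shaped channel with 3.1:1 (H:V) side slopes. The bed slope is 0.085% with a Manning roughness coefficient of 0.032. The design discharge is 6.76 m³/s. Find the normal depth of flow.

Manning's equation rearranged: A R^(2/3) = nQ / (1·√S) = 0.032 × 6.76 / (√0.00085) = 7.42.
At y = 1.93 m: A R^(2/3) = 10.91 — over.
At y = 1.43 m: A R^(2/3) = 4.904 — short.
At y = 1.67 m: A R^(2/3) = 7.417 — close enough.

y_n = 1.67 m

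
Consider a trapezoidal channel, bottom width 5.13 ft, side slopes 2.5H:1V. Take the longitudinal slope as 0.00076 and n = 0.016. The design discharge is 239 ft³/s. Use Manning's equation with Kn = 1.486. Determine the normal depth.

y_n = 3.8 ft

Manning's equation rearranged: A R^(2/3) = nQ / (1.486·√S) = 0.016 × 239 / (1.486 × √0.00076) = 93.35.
Trying y = 3.25 ft: A R^(2/3) = 66.16 — short.
Trying y = 4.48 ft: A R^(2/3) = 134.8 — over.
Trying y = 3.8 ft: A R^(2/3) = 93.24 — matches.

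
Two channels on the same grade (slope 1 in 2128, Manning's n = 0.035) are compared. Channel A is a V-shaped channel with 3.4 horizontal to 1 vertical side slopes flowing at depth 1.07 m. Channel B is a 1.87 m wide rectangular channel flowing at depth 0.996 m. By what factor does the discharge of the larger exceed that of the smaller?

2.18

Channel A: For a triangular section with side slope z = 3.4: A = zy² = 3.4×1.07² = 3.893 m²; P = 2y√(1+z²) = 2×1.07×3.544 = 7.584 m. Hydraulic radius R = A/P = 3.893/7.584 = 0.5133 m. Q_A = (1/0.035)·3.893·0.5133^(2/3)·√0.0004699 = 1.546 m³/s.
Channel B: Flow area A = b·y = 1.87 × 0.996 = 1.863 m². Wetted perimeter P = b + 2y = 1.87 + 2×0.996 = 3.862 m. Hydraulic radius R = A/P = 1.863/3.862 = 0.4823 m. Q_B = (1/0.035)·1.863·0.4823^(2/3)·√0.0004699 = 0.7094 m³/s.
The larger discharge is 1.546 m³/s and the smaller is 0.7094 m³/s; the ratio is 2.18.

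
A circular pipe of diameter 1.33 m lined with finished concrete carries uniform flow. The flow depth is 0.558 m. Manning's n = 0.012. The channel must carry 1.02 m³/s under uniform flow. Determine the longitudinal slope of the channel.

S = 0.00249

For a circular section of diameter D = 1.33 m at depth y = 0.558 m, the central angle is θ = 2 arccos(1 − 2y/D) = 2.818 rad. Then A = (D²/8)(θ − sin θ) = 0.553 m² and P = Dθ/2 = 1.874 m.
Hydraulic radius R = A/P = 0.553/1.874 = 0.295 m.
From Manning's equation, S = [nQ / (1 A R^(2/3))]² = [0.012 × 1.02 / (1 × 0.553 × 0.295^(2/3))]² = 0.00249.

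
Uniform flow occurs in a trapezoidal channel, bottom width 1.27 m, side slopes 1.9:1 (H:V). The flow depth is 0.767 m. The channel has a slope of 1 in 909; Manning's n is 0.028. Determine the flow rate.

With bottom width b = 1.27 m and side slope z = 1.9: A = (b + zy)y = (1.27 + 1.9×0.767)×0.767 = 2.092 m²; P = b + 2y√(1+z²) = 1.27 + 2×0.767×2.147 = 4.564 m.
Hydraulic radius R = A/P = 2.092/4.564 = 0.4584 m.
Manning's equation: Q = (1/n) A R^(2/3) S^(1/2) = (1/0.028) × 2.092 × 0.4584^(2/3) × 0.0011^(1/2) = 1.47 m³/s.

Q = 1.47 m³/s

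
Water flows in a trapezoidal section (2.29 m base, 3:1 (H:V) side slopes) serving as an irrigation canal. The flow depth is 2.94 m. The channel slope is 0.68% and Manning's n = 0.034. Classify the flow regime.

subcritical

With bottom width b = 2.29 m and side slope z = 3: A = (b + zy)y = (2.29 + 3×2.94)×2.94 = 32.66 m²; P = b + 2y√(1+z²) = 2.29 + 2×2.94×3.162 = 20.88 m.
Hydraulic radius R = A/P = 32.66/20.88 = 1.564 m.
V = (1/n) R^(2/3) √S = (1/0.034) × 1.564^(2/3) × √0.0068 = 3.268 m/s. Hydraulic depth D_h = A/T = 32.66/19.93 = 1.639 m.
Froude number Fr = V/√(g·D_h) = 3.268/√(9.81×1.639) = 0.815, which is less than 1, so the flow is subcritical.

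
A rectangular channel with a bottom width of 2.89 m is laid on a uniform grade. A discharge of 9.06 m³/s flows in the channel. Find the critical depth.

y_c = 1 m

For a rectangular channel, critical depth y_c = (q²/g)^(1/3) where q = Q/b = 9.06/2.89 = 3.135 m²/s.
So y_c = (3.135²/9.81)^(1/3) = 1 m.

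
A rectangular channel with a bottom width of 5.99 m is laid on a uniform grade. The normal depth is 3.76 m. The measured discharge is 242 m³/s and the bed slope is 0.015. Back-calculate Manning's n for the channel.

n = 0.016

Flow area A = b·y = 5.99 × 3.76 = 22.52 m². Wetted perimeter P = b + 2y = 5.99 + 2×3.76 = 13.51 m.
Hydraulic radius R = A/P = 22.52/13.51 = 1.667 m.
Rearranging Manning's equation: n = (1/Q) A R^(2/3) S^(1/2) = (1/242) × 22.52 × 1.667^(2/3) × √0.015 = 0.016.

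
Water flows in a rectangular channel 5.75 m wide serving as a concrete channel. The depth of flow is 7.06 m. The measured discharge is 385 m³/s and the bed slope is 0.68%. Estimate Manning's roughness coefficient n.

Flow area A = b·y = 5.75 × 7.06 = 40.59 m². Wetted perimeter P = b + 2y = 5.75 + 2×7.06 = 19.87 m.
Hydraulic radius R = A/P = 40.59/19.87 = 2.043 m.
Rearranging Manning's equation: n = (1/Q) A R^(2/3) S^(1/2) = (1/385) × 40.59 × 2.043^(2/3) × √0.0068 = 0.014.

n = 0.014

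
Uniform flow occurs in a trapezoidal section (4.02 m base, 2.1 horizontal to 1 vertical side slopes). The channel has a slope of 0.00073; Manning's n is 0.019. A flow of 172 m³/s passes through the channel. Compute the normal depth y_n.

Manning's equation rearranged: A R^(2/3) = nQ / (1·√S) = 0.019 × 172 / (√0.00073) = 121.
At y = 5.86 m: A R^(2/3) = 201.6 — high.
At y = 4.16 m: A R^(2/3) = 91.67 — low.
At y = 4.7 m: A R^(2/3) = 121 — close enough.

y_n = 4.7 m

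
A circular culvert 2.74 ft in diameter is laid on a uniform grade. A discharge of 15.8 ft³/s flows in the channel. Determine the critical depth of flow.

At critical depth, Q² T / (g A³) = 1, i.e. A³/T = Q²/g = 15.8²/32.2 = 7.753.
At y = 1.02 ft: A³/T = 3.019 — too small.
At y = 1.3 ft: A³/T = 7.654 — close enough.

y_c = 1.3 ft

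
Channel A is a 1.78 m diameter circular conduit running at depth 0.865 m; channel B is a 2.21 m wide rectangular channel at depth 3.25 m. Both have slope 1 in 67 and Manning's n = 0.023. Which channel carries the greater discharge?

channel B

Channel A: For a circular section of diameter D = 1.78 m at depth y = 0.865 m, the central angle is θ = 2 arccos(1 − 2y/D) = 3.085 rad. Then A = (D²/8)(θ − sin θ) = 1.2 m² and P = Dθ/2 = 2.746 m. Hydraulic radius R = A/P = 1.2/2.746 = 0.4369 m. Q_A = (1/0.023)·1.2·0.4369^(2/3)·√0.01493 = 3.669 m³/s.
Channel B: Flow area A = b·y = 2.21 × 3.25 = 7.183 m². Wetted perimeter P = b + 2y = 2.21 + 2×3.25 = 8.71 m. Hydraulic radius R = A/P = 7.183/8.71 = 0.8246 m. Q_B = (1/0.023)·7.183·0.8246^(2/3)·√0.01493 = 33.55 m³/s.
Q_A = 3.669 m³/s vs Q_B = 33.55 m³/s, so channel B carries more.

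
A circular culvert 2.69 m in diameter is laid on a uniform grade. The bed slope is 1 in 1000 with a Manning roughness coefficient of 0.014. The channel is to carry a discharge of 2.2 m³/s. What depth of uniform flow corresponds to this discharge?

y_n = 0.864 m

Manning's equation rearranged: A R^(2/3) = nQ / (1·√S) = 0.014 × 2.2 / (√0.001) = 0.974.
At y = 0.965 m: A R^(2/3) = 1.201 — too large.
At y = 0.685 m: A R^(2/3) = 0.6198 — too small.
At y = 0.864 m: A R^(2/3) = 0.9743 — close enough.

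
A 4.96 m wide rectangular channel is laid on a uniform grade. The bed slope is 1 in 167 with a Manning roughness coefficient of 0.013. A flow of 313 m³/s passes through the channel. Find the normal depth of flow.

Manning's equation rearranged: A R^(2/3) = nQ / (1·√S) = 0.013 × 313 / (√0.005988) = 52.58.
Trying y = 7.82 m: A R^(2/3) = 59.14 — high.
Trying y = 7.07 m: A R^(2/3) = 52.58 — matches.

y_n = 7.07 m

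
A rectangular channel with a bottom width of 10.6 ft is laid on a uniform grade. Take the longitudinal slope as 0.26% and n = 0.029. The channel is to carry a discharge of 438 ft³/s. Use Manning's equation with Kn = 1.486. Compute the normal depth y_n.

Manning's equation rearranged: A R^(2/3) = nQ / (1.486·√S) = 0.029 × 438 / (1.486 × √0.0026) = 167.6.
Trying y = 8.45 ft: A R^(2/3) = 196.8 — over.
Trying y = 5.07 ft: A R^(2/3) = 101.4 — short.
Trying y = 7.44 ft: A R^(2/3) = 167.5 — close enough.

y_n = 7.44 ft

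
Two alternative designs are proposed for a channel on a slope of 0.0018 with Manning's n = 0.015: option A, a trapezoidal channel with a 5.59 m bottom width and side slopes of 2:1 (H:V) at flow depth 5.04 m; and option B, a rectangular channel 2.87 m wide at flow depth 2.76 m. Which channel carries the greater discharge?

channel A

Channel A: With bottom width b = 5.59 m and side slope z = 2: A = (b + zy)y = (5.59 + 2×5.04)×5.04 = 78.98 m²; P = b + 2y√(1+z²) = 5.59 + 2×5.04×2.236 = 28.13 m. Hydraulic radius R = A/P = 78.98/28.13 = 2.808 m. Q_A = (1/0.015)·78.98·2.808^(2/3)·√0.0018 = 444.6 m³/s.
Channel B: Flow area A = b·y = 2.87 × 2.76 = 7.921 m². Wetted perimeter P = b + 2y = 2.87 + 2×2.76 = 8.39 m. Hydraulic radius R = A/P = 7.921/8.39 = 0.9441 m. Q_B = (1/0.015)·7.921·0.9441^(2/3)·√0.0018 = 21.56 m³/s.
Q_A = 444.6 m³/s vs Q_B = 21.56 m³/s, so channel A carries more.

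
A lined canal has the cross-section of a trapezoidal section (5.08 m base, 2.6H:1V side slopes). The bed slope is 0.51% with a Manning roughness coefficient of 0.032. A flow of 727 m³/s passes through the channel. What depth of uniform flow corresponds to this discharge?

Manning's equation rearranged: A R^(2/3) = nQ / (1·√S) = 0.032 × 727 / (√0.0051) = 325.8.
At y = 7.73 m: A R^(2/3) = 493.9 — over.
At y = 4.62 m: A R^(2/3) = 147.9 — short.
At y = 6.49 m: A R^(2/3) = 325.6 — ≈ 325.8.

y_n = 6.49 m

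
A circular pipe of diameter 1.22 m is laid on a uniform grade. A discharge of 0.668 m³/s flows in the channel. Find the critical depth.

At critical depth, Q² T / (g A³) = 1, i.e. A³/T = Q²/g = 0.668²/9.81 = 0.04549.
Trying y = 0.55 m: A³/T = 0.1102 — high.
Trying y = 0.437 m: A³/T = 0.04555 — matches.

y_c = 0.437 m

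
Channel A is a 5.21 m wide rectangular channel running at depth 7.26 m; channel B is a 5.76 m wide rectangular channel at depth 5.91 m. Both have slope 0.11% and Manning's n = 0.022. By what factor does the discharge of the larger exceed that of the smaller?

Channel A: Flow area A = b·y = 5.21 × 7.26 = 37.82 m². Wetted perimeter P = b + 2y = 5.21 + 2×7.26 = 19.73 m. Hydraulic radius R = A/P = 37.82/19.73 = 1.917 m. Q_A = (1/0.022)·37.82·1.917^(2/3)·√0.0011 = 88 m³/s.
Channel B: Flow area A = b·y = 5.76 × 5.91 = 34.04 m². Wetted perimeter P = b + 2y = 5.76 + 2×5.91 = 17.58 m. Hydraulic radius R = A/P = 34.04/17.58 = 1.936 m. Q_B = (1/0.022)·34.04·1.936^(2/3)·√0.0011 = 79.73 m³/s.
The larger discharge is 88 m³/s and the smaller is 79.73 m³/s; the ratio is 1.1.

1.1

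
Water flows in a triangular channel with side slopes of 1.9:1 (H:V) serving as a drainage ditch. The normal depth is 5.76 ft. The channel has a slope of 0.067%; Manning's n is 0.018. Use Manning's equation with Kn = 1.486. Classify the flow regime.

subcritical

For a triangular section with side slope z = 1.9: A = zy² = 1.9×5.76² = 63.04 ft²; P = 2y√(1+z²) = 2×5.76×2.147 = 24.73 ft.
Hydraulic radius R = A/P = 63.04/24.73 = 2.549 ft.
V = (1.486/n) R^(2/3) √S = (1.486/0.018) × 2.549^(2/3) × √0.00067 = 3.987 ft/s. Hydraulic depth D_h = A/T = 63.04/21.89 = 2.88 ft.
Froude number Fr = V/√(g·D_h) = 3.987/√(32.2×2.88) = 0.414, which is less than 1, so the flow is subcritical.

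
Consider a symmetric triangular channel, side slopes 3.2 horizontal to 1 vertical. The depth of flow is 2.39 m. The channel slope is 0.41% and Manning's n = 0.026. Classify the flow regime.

For a triangular section with side slope z = 3.2: A = zy² = 3.2×2.39² = 18.28 m²; P = 2y√(1+z²) = 2×2.39×3.353 = 16.03 m.
Hydraulic radius R = A/P = 18.28/16.03 = 1.141 m.
V = (1/n) R^(2/3) √S = (1/0.026) × 1.141^(2/3) × √0.0041 = 2.688 m/s. Hydraulic depth D_h = A/T = 18.28/15.3 = 1.195 m.
Froude number Fr = V/√(g·D_h) = 2.688/√(9.81×1.195) = 0.785, which is less than 1, so the flow is subcritical.

subcritical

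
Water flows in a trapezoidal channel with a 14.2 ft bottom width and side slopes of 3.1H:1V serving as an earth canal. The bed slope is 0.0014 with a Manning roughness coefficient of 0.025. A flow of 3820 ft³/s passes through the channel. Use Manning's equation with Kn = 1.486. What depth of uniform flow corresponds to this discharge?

y_n = 10.8 ft

Manning's equation rearranged: A R^(2/3) = nQ / (1.486·√S) = 0.025 × 3820 / (1.486 × √0.0014) = 1718.
Trying y = 9.5 ft: A R^(2/3) = 1284 — low.
Trying y = 13.7 ft: A R^(2/3) = 2976 — high.
Trying y = 10.8 ft: A R^(2/3) = 1717 — close enough.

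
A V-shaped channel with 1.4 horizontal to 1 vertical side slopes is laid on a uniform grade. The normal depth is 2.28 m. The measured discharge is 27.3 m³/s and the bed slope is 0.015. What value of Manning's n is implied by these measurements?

For a triangular section with side slope z = 1.4: A = zy² = 1.4×2.28² = 7.278 m²; P = 2y√(1+z²) = 2×2.28×1.72 = 7.845 m.
Hydraulic radius R = A/P = 7.278/7.845 = 0.9277 m.
Rearranging Manning's equation: n = (1/Q) A R^(2/3) S^(1/2) = (1/27.3) × 7.278 × 0.9277^(2/3) × √0.015 = 0.0311.

n = 0.0311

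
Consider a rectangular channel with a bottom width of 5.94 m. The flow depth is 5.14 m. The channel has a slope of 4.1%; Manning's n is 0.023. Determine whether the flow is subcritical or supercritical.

supercritical

Flow area A = b·y = 5.94 × 5.14 = 30.53 m². Wetted perimeter P = b + 2y = 5.94 + 2×5.14 = 16.22 m.
Hydraulic radius R = A/P = 30.53/16.22 = 1.882 m.
V = (1/n) R^(2/3) √S = (1/0.023) × 1.882^(2/3) × √0.041 = 13.42 m/s. Hydraulic depth D_h = A/T = 30.53/5.94 = 5.14 m.
Froude number Fr = V/√(g·D_h) = 13.42/√(9.81×5.14) = 1.89, which is greater than 1, so the flow is supercritical.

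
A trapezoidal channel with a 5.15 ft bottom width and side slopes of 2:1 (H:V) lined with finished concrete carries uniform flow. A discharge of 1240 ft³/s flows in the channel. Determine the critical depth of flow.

At critical depth, Q² T / (g A³) = 1, i.e. A³/T = Q²/g = 1240²/32.2 = 47750.
Try y = 5.47 ft: A³/T = 25220 — too small.
Try y = 7.23 ft: A³/T = 83650 — too large.
Try y = 6.35 ft: A³/T = 47670 — matches.

y_c = 6.35 ft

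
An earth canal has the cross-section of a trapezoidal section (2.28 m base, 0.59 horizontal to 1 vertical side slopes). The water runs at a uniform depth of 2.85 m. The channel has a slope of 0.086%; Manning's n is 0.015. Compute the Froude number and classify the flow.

With bottom width b = 2.28 m and side slope z = 0.59: A = (b + zy)y = (2.28 + 0.59×2.85)×2.85 = 11.29 m²; P = b + 2y√(1+z²) = 2.28 + 2×2.85×1.161 = 8.898 m.
Hydraulic radius R = A/P = 11.29/8.898 = 1.269 m.
V = (1/n) R^(2/3) √S = (1/0.015) × 1.269^(2/3) × √0.00086 = 2.291 m/s. Hydraulic depth D_h = A/T = 11.29/5.643 = 2.001 m.
Froude number Fr = V/√(g·D_h) = 2.291/√(9.81×2.001) = 0.517, which is less than 1, so the flow is subcritical.

subcritical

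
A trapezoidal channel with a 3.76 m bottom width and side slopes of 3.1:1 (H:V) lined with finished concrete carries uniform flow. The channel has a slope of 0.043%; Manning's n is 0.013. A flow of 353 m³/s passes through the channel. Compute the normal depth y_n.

Manning's equation rearranged: A R^(2/3) = nQ / (1·√S) = 0.013 × 353 / (√0.00043) = 221.3.
At y = 6.1 m: A R^(2/3) = 299 — over.
At y = 4.16 m: A R^(2/3) = 118.8 — short.
At y = 5.39 m: A R^(2/3) = 221.2 — ≈ 221.3.

y_n = 5.39 m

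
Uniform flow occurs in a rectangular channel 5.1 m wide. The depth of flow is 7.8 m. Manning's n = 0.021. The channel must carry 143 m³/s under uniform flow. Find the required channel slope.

S = 0.00239

Flow area A = b·y = 5.1 × 7.8 = 39.78 m². Wetted perimeter P = b + 2y = 5.1 + 2×7.8 = 20.7 m.
Hydraulic radius R = A/P = 39.78/20.7 = 1.922 m.
From Manning's equation, S = [nQ / (1 A R^(2/3))]² = [0.021 × 143 / (1 × 39.78 × 1.922^(2/3))]² = 0.00239.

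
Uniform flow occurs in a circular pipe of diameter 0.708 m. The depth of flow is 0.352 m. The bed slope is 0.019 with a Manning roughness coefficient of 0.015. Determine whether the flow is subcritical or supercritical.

For a circular section of diameter D = 0.708 m at depth y = 0.352 m, the central angle is θ = 2 arccos(1 − 2y/D) = 3.13 rad. Then A = (D²/8)(θ − sin θ) = 0.1954 m² and P = Dθ/2 = 1.108 m.
Hydraulic radius R = A/P = 0.1954/1.108 = 0.1764 m.
V = (1/n) R^(2/3) √S = (1/0.015) × 0.1764^(2/3) × √0.019 = 2.89 m/s. Hydraulic depth D_h = A/T = 0.1954/0.708 = 0.276 m.
Froude number Fr = V/√(g·D_h) = 2.89/√(9.81×0.276) = 1.76, which is greater than 1, so the flow is supercritical.

supercritical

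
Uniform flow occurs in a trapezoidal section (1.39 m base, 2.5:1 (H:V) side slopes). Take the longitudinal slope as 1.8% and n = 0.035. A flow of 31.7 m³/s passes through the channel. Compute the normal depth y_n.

y_n = 1.64 m

Manning's equation rearranged: A R^(2/3) = nQ / (1·√S) = 0.035 × 31.7 / (√0.018) = 8.27.
Try y = 1.24 m: A R^(2/3) = 4.348 — low.
Try y = 1.85 m: A R^(2/3) = 10.98 — high.
Try y = 1.64 m: A R^(2/3) = 8.273 — close enough.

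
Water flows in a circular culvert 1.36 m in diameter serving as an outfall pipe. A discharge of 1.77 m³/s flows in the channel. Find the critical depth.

At critical depth, Q² T / (g A³) = 1, i.e. A³/T = Q²/g = 1.77²/9.81 = 0.3194.
Trying y = 0.898 m: A³/T = 0.8181 — high.
Trying y = 0.607 m: A³/T = 0.1825 — low.
Trying y = 0.703 m: A³/T = 0.3199 — matches.

y_c = 0.703 m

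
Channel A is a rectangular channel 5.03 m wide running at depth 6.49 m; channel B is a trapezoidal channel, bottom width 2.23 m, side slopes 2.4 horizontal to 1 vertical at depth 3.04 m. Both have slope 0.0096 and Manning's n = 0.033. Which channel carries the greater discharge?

Channel A: Flow area A = b·y = 5.03 × 6.49 = 32.64 m². Wetted perimeter P = b + 2y = 5.03 + 2×6.49 = 18.01 m. Hydraulic radius R = A/P = 32.64/18.01 = 1.813 m. Q_A = (1/0.033)·32.64·1.813^(2/3)·√0.0096 = 144.1 m³/s.
Channel B: With bottom width b = 2.23 m and side slope z = 2.4: A = (b + zy)y = (2.23 + 2.4×3.04)×3.04 = 28.96 m²; P = b + 2y√(1+z²) = 2.23 + 2×3.04×2.6 = 18.04 m. Hydraulic radius R = A/P = 28.96/18.04 = 1.605 m. Q_B = (1/0.033)·28.96·1.605^(2/3)·√0.0096 = 117.9 m³/s.
Q_A = 144.1 m³/s vs Q_B = 117.9 m³/s, so channel A carries more.

channel A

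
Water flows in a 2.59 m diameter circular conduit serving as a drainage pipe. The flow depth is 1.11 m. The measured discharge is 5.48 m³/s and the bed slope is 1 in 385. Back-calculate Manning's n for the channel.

n = 0.014

For a circular section of diameter D = 2.59 m at depth y = 1.11 m, the central angle is θ = 2 arccos(1 − 2y/D) = 2.855 rad. Then A = (D²/8)(θ − sin θ) = 2.157 m² and P = Dθ/2 = 3.697 m.
Hydraulic radius R = A/P = 2.157/3.697 = 0.5834 m.
Rearranging Manning's equation: n = (1/Q) A R^(2/3) S^(1/2) = (1/5.48) × 2.157 × 0.5834^(2/3) × √0.002597 = 0.014.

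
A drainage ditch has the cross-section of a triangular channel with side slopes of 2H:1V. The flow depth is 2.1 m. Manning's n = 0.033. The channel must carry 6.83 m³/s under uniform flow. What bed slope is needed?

For a triangular section with side slope z = 2: A = zy² = 2×2.1² = 8.82 m²; P = 2y√(1+z²) = 2×2.1×2.236 = 9.391 m.
Hydraulic radius R = A/P = 8.82/9.391 = 0.9391 m.
From Manning's equation, S = [nQ / (1 A R^(2/3))]² = [0.033 × 6.83 / (1 × 8.82 × 0.9391^(2/3))]² = 0.00071.

S = 0.00071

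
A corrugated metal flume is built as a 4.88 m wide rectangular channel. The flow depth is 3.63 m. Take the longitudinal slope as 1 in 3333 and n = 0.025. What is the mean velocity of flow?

Flow area A = b·y = 4.88 × 3.63 = 17.71 m². Wetted perimeter P = b + 2y = 4.88 + 2×3.63 = 12.14 m.
Hydraulic radius R = A/P = 17.71/12.14 = 1.459 m.
From Manning's equation, V = (1/n) R^(2/3) S^(1/2) = (1/0.025) × 1.459^(2/3) × 0.0003^(1/2) = 0.891 m/s.

V = 0.891 m/s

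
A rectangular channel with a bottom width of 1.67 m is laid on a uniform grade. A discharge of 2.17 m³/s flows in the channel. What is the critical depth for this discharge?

y_c = 0.556 m

For a rectangular channel, critical depth y_c = (q²/g)^(1/3) where q = Q/b = 2.17/1.67 = 1.299 m²/s.
So y_c = (1.299²/9.81)^(1/3) = 0.556 m.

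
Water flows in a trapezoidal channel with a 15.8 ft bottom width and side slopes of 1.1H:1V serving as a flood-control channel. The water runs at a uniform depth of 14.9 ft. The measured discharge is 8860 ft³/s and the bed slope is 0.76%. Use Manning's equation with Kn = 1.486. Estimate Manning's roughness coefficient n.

With bottom width b = 15.8 ft and side slope z = 1.1: A = (b + zy)y = (15.8 + 1.1×14.9)×14.9 = 479.6 ft²; P = b + 2y√(1+z²) = 15.8 + 2×14.9×1.487 = 60.1 ft.
Hydraulic radius R = A/P = 479.6/60.1 = 7.98 ft.
Rearranging Manning's equation: n = (1.486/Q) A R^(2/3) S^(1/2) = (1.486/8860) × 479.6 × 7.98^(2/3) × √0.0076 = 0.028.

n = 0.028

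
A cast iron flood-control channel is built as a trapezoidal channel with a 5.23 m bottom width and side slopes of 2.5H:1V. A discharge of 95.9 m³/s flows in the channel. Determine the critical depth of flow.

y_c = 2.28 m

At critical depth, Q² T / (g A³) = 1, i.e. A³/T = Q²/g = 95.9²/9.81 = 937.5.
Try y = 2.5 m: A³/T = 1333 — high.
Try y = 1.91 m: A³/T = 472.1 — low.
Try y = 2.28 m: A³/T = 930.6 — close enough.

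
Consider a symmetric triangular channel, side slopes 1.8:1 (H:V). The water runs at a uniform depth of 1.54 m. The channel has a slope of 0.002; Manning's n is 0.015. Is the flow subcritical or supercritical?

subcritical

For a triangular section with side slope z = 1.8: A = zy² = 1.8×1.54² = 4.269 m²; P = 2y√(1+z²) = 2×1.54×2.059 = 6.342 m.
Hydraulic radius R = A/P = 4.269/6.342 = 0.6731 m.
V = (1/n) R^(2/3) √S = (1/0.015) × 0.6731^(2/3) × √0.002 = 2.29 m/s. Hydraulic depth D_h = A/T = 4.269/5.544 = 0.77 m.
Froude number Fr = V/√(g·D_h) = 2.29/√(9.81×0.77) = 0.833, which is less than 1, so the flow is subcritical.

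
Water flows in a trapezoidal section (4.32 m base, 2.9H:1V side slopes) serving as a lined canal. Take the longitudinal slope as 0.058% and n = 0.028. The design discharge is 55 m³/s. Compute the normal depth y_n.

y_n = 3.18 m

Manning's equation rearranged: A R^(2/3) = nQ / (1·√S) = 0.028 × 55 / (√0.00058) = 63.95.
At y = 3.84 m: A R^(2/3) = 98.22 — over.
At y = 2.25 m: A R^(2/3) = 29.75 — short.
At y = 3.18 m: A R^(2/3) = 63.89 — matches.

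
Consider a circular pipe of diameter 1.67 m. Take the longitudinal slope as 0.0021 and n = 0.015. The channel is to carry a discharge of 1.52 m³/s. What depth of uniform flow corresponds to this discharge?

Manning's equation rearranged: A R^(2/3) = nQ / (1·√S) = 0.015 × 1.52 / (√0.0021) = 0.4975.
At y = 0.943 m: A R^(2/3) = 0.7476 — over.
At y = 0.581 m: A R^(2/3) = 0.3181 — short.
At y = 0.741 m: A R^(2/3) = 0.4971 — ≈ 0.4975.

y_n = 0.741 m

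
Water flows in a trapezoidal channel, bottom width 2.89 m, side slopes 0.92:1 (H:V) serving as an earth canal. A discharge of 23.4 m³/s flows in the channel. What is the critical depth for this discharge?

At critical depth, Q² T / (g A³) = 1, i.e. A³/T = Q²/g = 23.4²/9.81 = 55.82.
At y = 1.17 m: A³/T = 19.82 — too small.
At y = 1.76 m: A³/T = 81.56 — too large.
At y = 1.58 m: A³/T = 55.76 — close enough.

y_c = 1.58 m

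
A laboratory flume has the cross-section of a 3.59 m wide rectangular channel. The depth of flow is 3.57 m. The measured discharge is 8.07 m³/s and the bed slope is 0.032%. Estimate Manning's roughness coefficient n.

Flow area A = b·y = 3.59 × 3.57 = 12.82 m². Wetted perimeter P = b + 2y = 3.59 + 2×3.57 = 10.73 m.
Hydraulic radius R = A/P = 12.82/10.73 = 1.194 m.
Rearranging Manning's equation: n = (1/Q) A R^(2/3) S^(1/2) = (1/8.07) × 12.82 × 1.194^(2/3) × √0.00032 = 0.032.

n = 0.032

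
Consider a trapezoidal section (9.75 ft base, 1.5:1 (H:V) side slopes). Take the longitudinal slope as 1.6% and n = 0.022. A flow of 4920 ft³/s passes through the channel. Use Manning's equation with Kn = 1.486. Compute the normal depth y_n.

y_n = 8.77 ft

Manning's equation rearranged: A R^(2/3) = nQ / (1.486·√S) = 0.022 × 4920 / (1.486 × √0.016) = 575.8.
Trying y = 10.1 ft: A R^(2/3) = 778.6 — high.
Trying y = 7.22 ft: A R^(2/3) = 383.9 — low.
Trying y = 8.77 ft: A R^(2/3) = 576 — ≈ 575.8.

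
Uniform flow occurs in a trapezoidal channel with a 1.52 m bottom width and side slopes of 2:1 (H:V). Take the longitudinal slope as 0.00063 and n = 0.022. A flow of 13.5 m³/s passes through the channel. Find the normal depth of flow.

y_n = 2.03 m

Manning's equation rearranged: A R^(2/3) = nQ / (1·√S) = 0.022 × 13.5 / (√0.00063) = 11.83.
At y = 1.54 m: A R^(2/3) = 6.32 — low.
At y = 2.38 m: A R^(2/3) = 17.15 — high.
At y = 2.03 m: A R^(2/3) = 11.84 — matches.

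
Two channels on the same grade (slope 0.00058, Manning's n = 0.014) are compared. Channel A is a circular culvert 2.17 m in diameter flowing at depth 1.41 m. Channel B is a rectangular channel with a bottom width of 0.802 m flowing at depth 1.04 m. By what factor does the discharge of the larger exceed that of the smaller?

Channel A: For a circular section of diameter D = 2.17 m at depth y = 1.41 m, the central angle is θ = 2 arccos(1 − 2y/D) = 3.75 rad. Then A = (D²/8)(θ − sin θ) = 2.544 m² and P = Dθ/2 = 4.069 m. Hydraulic radius R = A/P = 2.544/4.069 = 0.6252 m. Q_A = (1/0.014)·2.544·0.6252^(2/3)·√0.00058 = 3.199 m³/s.
Channel B: Flow area A = b·y = 0.802 × 1.04 = 0.8341 m². Wetted perimeter P = b + 2y = 0.802 + 2×1.04 = 2.882 m. Hydraulic radius R = A/P = 0.8341/2.882 = 0.2894 m. Q_B = (1/0.014)·0.8341·0.2894^(2/3)·√0.00058 = 0.6278 m³/s.
The larger discharge is 3.199 m³/s and the smaller is 0.6278 m³/s; the ratio is 5.1.

5.1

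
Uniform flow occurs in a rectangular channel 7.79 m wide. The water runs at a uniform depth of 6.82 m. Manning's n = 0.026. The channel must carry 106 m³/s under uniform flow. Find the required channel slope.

Flow area A = b·y = 7.79 × 6.82 = 53.13 m². Wetted perimeter P = b + 2y = 7.79 + 2×6.82 = 21.43 m.
Hydraulic radius R = A/P = 53.13/21.43 = 2.479 m.
From Manning's equation, S = [nQ / (1 A R^(2/3))]² = [0.026 × 106 / (1 × 53.13 × 2.479^(2/3))]² = 0.000802.

S = 0.000802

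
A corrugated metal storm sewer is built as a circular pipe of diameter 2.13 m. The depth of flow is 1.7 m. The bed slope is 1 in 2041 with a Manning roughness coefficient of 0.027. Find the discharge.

For a circular section of diameter D = 2.13 m at depth y = 1.7 m, the central angle is θ = 2 arccos(1 − 2y/D) = 4.419 rad. Then A = (D²/8)(θ − sin θ) = 3.049 m² and P = Dθ/2 = 4.706 m.
Hydraulic radius R = A/P = 3.049/4.706 = 0.6479 m.
Manning's equation: Q = (1/n) A R^(2/3) S^(1/2) = (1/0.027) × 3.049 × 0.6479^(2/3) × 0.00049^(1/2) = 1.87 m³/s.

Q = 1.87 m³/s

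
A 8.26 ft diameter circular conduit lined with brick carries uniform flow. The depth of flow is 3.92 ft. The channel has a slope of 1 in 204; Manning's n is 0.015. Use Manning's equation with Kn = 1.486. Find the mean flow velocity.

For a circular section of diameter D = 8.26 ft at depth y = 3.92 ft, the central angle is θ = 2 arccos(1 − 2y/D) = 3.04 rad. Then A = (D²/8)(θ − sin θ) = 25.06 ft² and P = Dθ/2 = 12.55 ft.
Hydraulic radius R = A/P = 25.06/12.55 = 1.996 ft.
From Manning's equation, V = (1.486/n) R^(2/3) S^(1/2) = (1.486/0.015) × 1.996^(2/3) × 0.004902^(1/2) = 11 ft/s.

V = 11 ft/s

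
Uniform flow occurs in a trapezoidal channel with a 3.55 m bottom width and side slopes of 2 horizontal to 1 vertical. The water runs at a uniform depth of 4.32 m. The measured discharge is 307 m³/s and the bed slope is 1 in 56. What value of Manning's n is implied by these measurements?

n = 0.04

With bottom width b = 3.55 m and side slope z = 2: A = (b + zy)y = (3.55 + 2×4.32)×4.32 = 52.66 m²; P = b + 2y√(1+z²) = 3.55 + 2×4.32×2.236 = 22.87 m.
Hydraulic radius R = A/P = 52.66/22.87 = 2.303 m.
Rearranging Manning's equation: n = (1/Q) A R^(2/3) S^(1/2) = (1/307) × 52.66 × 2.303^(2/3) × √0.01786 = 0.04.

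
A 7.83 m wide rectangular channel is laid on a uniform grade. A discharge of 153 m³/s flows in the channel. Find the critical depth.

For a rectangular channel, critical depth y_c = (q²/g)^(1/3) where q = Q/b = 153/7.83 = 19.54 m²/s.
So y_c = (19.54²/9.81)^(1/3) = 3.39 m.

y_c = 3.39 m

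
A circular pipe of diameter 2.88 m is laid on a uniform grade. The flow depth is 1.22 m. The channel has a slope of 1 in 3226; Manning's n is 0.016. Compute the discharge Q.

For a circular section of diameter D = 2.88 m at depth y = 1.22 m, the central angle is θ = 2 arccos(1 − 2y/D) = 2.835 rad. Then A = (D²/8)(θ − sin θ) = 2.626 m² and P = Dθ/2 = 4.082 m.
Hydraulic radius R = A/P = 2.626/4.082 = 0.6433 m.
Manning's equation: Q = (1/n) A R^(2/3) S^(1/2) = (1/0.016) × 2.626 × 0.6433^(2/3) × 0.00031^(1/2) = 2.15 m³/s.

Q = 2.15 m³/s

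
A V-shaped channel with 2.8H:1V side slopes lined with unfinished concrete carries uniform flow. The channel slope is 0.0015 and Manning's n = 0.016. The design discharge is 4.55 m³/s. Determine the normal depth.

Manning's equation rearranged: A R^(2/3) = nQ / (1·√S) = 0.016 × 4.55 / (√0.0015) = 1.88.
Trying y = 1.15 m: A R^(2/3) = 2.46 — too large.
Trying y = 0.775 m: A R^(2/3) = 0.8588 — too small.
Trying y = 1.04 m: A R^(2/3) = 1.882 — matches.

y_n = 1.04 m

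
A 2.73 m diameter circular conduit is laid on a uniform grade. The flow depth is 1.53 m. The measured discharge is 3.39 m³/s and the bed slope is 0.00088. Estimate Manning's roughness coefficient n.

For a circular section of diameter D = 2.73 m at depth y = 1.53 m, the central angle is θ = 2 arccos(1 − 2y/D) = 3.384 rad. Then A = (D²/8)(θ − sin θ) = 3.376 m² and P = Dθ/2 = 4.619 m.
Hydraulic radius R = A/P = 3.376/4.619 = 0.7309 m.
Rearranging Manning's equation: n = (1/Q) A R^(2/3) S^(1/2) = (1/3.39) × 3.376 × 0.7309^(2/3) × √0.00088 = 0.024.

n = 0.024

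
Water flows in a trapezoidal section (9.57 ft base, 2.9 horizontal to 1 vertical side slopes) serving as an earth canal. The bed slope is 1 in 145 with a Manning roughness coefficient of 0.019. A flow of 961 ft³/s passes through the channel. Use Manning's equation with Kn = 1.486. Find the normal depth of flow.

Manning's equation rearranged: A R^(2/3) = nQ / (1.486·√S) = 0.019 × 961 / (1.486 × √0.006897) = 148.
Trying y = 4.94 ft: A R^(2/3) = 243.4 — over.
Trying y = 2.92 ft: A R^(2/3) = 81.26 — short.
Trying y = 3.91 ft: A R^(2/3) = 148 — ≈ 148.

y_n = 3.91 ft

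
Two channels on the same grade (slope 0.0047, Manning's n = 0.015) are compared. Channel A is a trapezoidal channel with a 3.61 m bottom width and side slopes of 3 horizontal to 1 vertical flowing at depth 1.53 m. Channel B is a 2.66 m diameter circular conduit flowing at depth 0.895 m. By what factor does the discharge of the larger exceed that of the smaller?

11.7

Channel A: With bottom width b = 3.61 m and side slope z = 3: A = (b + zy)y = (3.61 + 3×1.53)×1.53 = 12.55 m²; P = b + 2y√(1+z²) = 3.61 + 2×1.53×3.162 = 13.29 m. Hydraulic radius R = A/P = 12.55/13.29 = 0.9443 m. Q_A = (1/0.015)·12.55·0.9443^(2/3)·√0.0047 = 55.19 m³/s.
Channel B: For a circular section of diameter D = 2.66 m at depth y = 0.895 m, the central angle is θ = 2 arccos(1 − 2y/D) = 2.475 rad. Then A = (D²/8)(θ − sin θ) = 1.642 m² and P = Dθ/2 = 3.292 m. Hydraulic radius R = A/P = 1.642/3.292 = 0.4989 m. Q_B = (1/0.015)·1.642·0.4989^(2/3)·√0.0047 = 4.722 m³/s.
The larger discharge is 55.19 m³/s and the smaller is 4.722 m³/s; the ratio is 11.7.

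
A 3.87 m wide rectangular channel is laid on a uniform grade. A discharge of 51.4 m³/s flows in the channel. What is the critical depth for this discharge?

y_c = 2.62 m

For a rectangular channel, critical depth y_c = (q²/g)^(1/3) where q = Q/b = 51.4/3.87 = 13.28 m²/s.
So y_c = (13.28²/9.81)^(1/3) = 2.62 m.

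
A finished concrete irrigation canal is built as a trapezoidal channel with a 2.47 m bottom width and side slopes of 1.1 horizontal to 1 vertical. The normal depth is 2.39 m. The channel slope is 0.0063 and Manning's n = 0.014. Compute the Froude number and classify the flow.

supercritical

With bottom width b = 2.47 m and side slope z = 1.1: A = (b + zy)y = (2.47 + 1.1×2.39)×2.39 = 12.19 m²; P = b + 2y√(1+z²) = 2.47 + 2×2.39×1.487 = 9.576 m.
Hydraulic radius R = A/P = 12.19/9.576 = 1.273 m.
V = (1/n) R^(2/3) √S = (1/0.014) × 1.273^(2/3) × √0.0063 = 6.658 m/s. Hydraulic depth D_h = A/T = 12.19/7.728 = 1.577 m.
Froude number Fr = V/√(g·D_h) = 6.658/√(9.81×1.577) = 1.69, which is greater than 1, so the flow is supercritical.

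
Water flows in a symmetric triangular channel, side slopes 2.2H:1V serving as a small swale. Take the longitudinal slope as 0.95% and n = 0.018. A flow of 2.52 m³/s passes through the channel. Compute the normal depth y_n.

y_n = 0.68 m

Manning's equation rearranged: A R^(2/3) = nQ / (1·√S) = 0.018 × 2.52 / (√0.0095) = 0.4654.
Try y = 0.869 m: A R^(2/3) = 0.8952 — too large.
Try y = 0.68 m: A R^(2/3) = 0.4655 — ≈ 0.4654.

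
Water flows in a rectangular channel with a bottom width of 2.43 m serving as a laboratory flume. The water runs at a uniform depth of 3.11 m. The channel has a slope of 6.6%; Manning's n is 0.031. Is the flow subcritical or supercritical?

Flow area A = b·y = 2.43 × 3.11 = 7.557 m². Wetted perimeter P = b + 2y = 2.43 + 2×3.11 = 8.65 m.
Hydraulic radius R = A/P = 7.557/8.65 = 0.8737 m.
V = (1/n) R^(2/3) √S = (1/0.031) × 0.8737^(2/3) × √0.066 = 7.574 m/s. Hydraulic depth D_h = A/T = 7.557/2.43 = 3.11 m.
Froude number Fr = V/√(g·D_h) = 7.574/√(9.81×3.11) = 1.37, which is greater than 1, so the flow is supercritical.

supercritical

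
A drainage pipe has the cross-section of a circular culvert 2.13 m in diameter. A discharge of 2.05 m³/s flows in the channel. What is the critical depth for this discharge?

At critical depth, Q² T / (g A³) = 1, i.e. A³/T = Q²/g = 2.05²/9.81 = 0.4284.
Trying y = 0.516 m: A³/T = 0.1621 — low.
Trying y = 0.751 m: A³/T = 0.6952 — high.
Trying y = 0.663 m: A³/T = 0.4294 — close enough.

y_c = 0.663 m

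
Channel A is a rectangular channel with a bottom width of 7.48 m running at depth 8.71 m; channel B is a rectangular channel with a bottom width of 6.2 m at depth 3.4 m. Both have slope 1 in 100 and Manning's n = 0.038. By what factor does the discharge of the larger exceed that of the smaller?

4.25

Channel A: Flow area A = b·y = 7.48 × 8.71 = 65.15 m². Wetted perimeter P = b + 2y = 7.48 + 2×8.71 = 24.9 m. Hydraulic radius R = A/P = 65.15/24.9 = 2.616 m. Q_A = (1/0.038)·65.15·2.616^(2/3)·√0.01 = 325.5 m³/s.
Channel B: Flow area A = b·y = 6.2 × 3.4 = 21.08 m². Wetted perimeter P = b + 2y = 6.2 + 2×3.4 = 13 m. Hydraulic radius R = A/P = 21.08/13 = 1.622 m. Q_B = (1/0.038)·21.08·1.622^(2/3)·√0.01 = 76.57 m³/s.
The larger discharge is 325.5 m³/s and the smaller is 76.57 m³/s; the ratio is 4.25.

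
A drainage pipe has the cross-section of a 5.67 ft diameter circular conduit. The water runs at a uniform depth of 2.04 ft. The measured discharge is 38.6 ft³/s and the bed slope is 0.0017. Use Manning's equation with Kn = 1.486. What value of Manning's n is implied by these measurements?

For a circular section of diameter D = 5.67 ft at depth y = 2.04 ft, the central angle is θ = 2 arccos(1 − 2y/D) = 2.573 rad. Then A = (D²/8)(θ − sin θ) = 8.177 ft² and P = Dθ/2 = 7.295 ft.
Hydraulic radius R = A/P = 8.177/7.295 = 1.121 ft.
Rearranging Manning's equation: n = (1.486/Q) A R^(2/3) S^(1/2) = (1.486/38.6) × 8.177 × 1.121^(2/3) × √0.0017 = 0.014.

n = 0.014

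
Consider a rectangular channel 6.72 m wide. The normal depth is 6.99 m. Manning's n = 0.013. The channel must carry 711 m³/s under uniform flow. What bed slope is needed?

Flow area A = b·y = 6.72 × 6.99 = 46.97 m². Wetted perimeter P = b + 2y = 6.72 + 2×6.99 = 20.7 m.
Hydraulic radius R = A/P = 46.97/20.7 = 2.269 m.
From Manning's equation, S = [nQ / (1 A R^(2/3))]² = [0.013 × 711 / (1 × 46.97 × 2.269^(2/3))]² = 0.013.

S = 0.013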